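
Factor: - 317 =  - 317^1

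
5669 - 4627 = 1042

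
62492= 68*919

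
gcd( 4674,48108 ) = 114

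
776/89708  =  194/22427 = 0.01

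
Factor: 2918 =2^1* 1459^1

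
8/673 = 8/673 = 0.01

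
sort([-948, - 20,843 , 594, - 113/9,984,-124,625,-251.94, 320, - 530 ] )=[ - 948, - 530, - 251.94,- 124, - 20, - 113/9,320 , 594,625,843,984]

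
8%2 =0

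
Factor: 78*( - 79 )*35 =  - 215670=-2^1*3^1*5^1*7^1 *13^1*79^1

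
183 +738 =921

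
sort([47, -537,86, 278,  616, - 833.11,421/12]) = [ - 833.11, - 537,  421/12 , 47, 86,278,616]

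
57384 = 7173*8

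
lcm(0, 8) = 0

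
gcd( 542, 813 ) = 271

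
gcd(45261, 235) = 47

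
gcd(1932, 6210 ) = 138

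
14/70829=14/70829 = 0.00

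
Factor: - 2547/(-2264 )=2^( - 3)*3^2 = 9/8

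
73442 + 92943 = 166385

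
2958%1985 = 973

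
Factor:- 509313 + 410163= - 2^1*3^1*5^2 * 661^1 = - 99150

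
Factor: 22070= 2^1 * 5^1*2207^1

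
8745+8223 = 16968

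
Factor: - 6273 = -3^2*17^1*41^1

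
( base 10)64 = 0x40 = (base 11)59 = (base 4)1000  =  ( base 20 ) 34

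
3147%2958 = 189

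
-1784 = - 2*892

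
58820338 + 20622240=79442578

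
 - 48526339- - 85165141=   36638802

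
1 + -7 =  - 6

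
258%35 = 13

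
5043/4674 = 41/38 = 1.08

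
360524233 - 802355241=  - 441831008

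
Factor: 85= 5^1*17^1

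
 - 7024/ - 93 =7024/93 =75.53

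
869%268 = 65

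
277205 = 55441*5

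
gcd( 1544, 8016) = 8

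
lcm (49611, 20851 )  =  1438719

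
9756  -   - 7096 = 16852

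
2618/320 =1309/160  =  8.18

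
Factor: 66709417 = 61^1 * 79^1*109^1* 127^1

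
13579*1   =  13579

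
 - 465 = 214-679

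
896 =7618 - 6722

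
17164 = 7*2452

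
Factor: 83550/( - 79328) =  - 2^( - 4 )*3^1*5^2*37^( - 1)*67^( - 1)*557^1 = - 41775/39664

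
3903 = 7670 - 3767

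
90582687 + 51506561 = 142089248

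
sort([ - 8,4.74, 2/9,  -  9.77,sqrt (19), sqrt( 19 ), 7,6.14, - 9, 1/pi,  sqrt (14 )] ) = [ - 9.77, - 9,- 8 , 2/9, 1/pi,  sqrt( 14) , sqrt(19 ),sqrt( 19),4.74 , 6.14, 7]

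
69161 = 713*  97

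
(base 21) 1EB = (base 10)746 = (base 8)1352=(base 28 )qi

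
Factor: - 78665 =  - 5^1*15733^1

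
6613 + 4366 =10979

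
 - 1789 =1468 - 3257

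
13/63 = 13/63 = 0.21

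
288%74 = 66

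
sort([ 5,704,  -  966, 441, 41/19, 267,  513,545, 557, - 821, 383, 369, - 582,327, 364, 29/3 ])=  [ - 966,-821, - 582, 41/19, 5, 29/3,267,327,364,369, 383 , 441, 513,545, 557,704 ]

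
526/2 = 263 = 263.00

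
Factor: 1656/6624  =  2^ ( -2 ) = 1/4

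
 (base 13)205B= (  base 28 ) 5JI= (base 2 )1000101110110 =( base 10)4470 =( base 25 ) 73K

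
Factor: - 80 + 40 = - 2^3 * 5^1 = - 40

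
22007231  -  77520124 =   -  55512893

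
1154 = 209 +945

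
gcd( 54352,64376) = 8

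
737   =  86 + 651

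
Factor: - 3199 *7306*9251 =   -  216213391394 = - 2^1*7^1*11^1*13^1 *29^2* 281^1*457^1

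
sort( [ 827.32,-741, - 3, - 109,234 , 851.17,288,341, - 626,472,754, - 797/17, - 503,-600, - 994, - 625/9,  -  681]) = [-994,-741, - 681, - 626, -600,-503, - 109, - 625/9, - 797/17, - 3 , 234,288, 341, 472 , 754, 827.32, 851.17] 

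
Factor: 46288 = 2^4*11^1*263^1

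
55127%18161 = 644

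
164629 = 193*853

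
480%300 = 180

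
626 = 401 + 225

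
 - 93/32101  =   - 93/32101 = -0.00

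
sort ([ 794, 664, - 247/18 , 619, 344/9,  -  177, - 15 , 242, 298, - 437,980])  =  [-437, -177,-15 , - 247/18, 344/9, 242, 298,619, 664,794, 980] 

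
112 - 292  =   - 180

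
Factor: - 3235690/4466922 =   -  1617845/2233461 = -3^( - 1)*5^1  *23^ (-1 )*491^1*659^1*32369^(-1) 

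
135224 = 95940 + 39284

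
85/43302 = 85/43302 =0.00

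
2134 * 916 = 1954744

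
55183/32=1724 +15/32 =1724.47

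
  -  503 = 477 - 980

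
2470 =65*38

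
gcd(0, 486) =486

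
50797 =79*643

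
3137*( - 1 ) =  - 3137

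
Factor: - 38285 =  - 5^1*13^1*19^1*31^1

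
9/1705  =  9/1705 = 0.01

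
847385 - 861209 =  - 13824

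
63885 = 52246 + 11639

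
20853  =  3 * 6951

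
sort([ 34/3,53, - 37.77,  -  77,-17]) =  [ - 77,-37.77,  -  17,34/3,53]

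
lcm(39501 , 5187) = 513513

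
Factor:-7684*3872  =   - 2^7*11^2 * 17^1 *113^1 = - 29752448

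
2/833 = 2/833 = 0.00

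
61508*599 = 36843292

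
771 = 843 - 72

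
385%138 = 109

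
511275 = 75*6817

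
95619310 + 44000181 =139619491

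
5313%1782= 1749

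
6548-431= 6117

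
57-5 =52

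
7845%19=17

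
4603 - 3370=1233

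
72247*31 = 2239657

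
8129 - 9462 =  -1333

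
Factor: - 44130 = -2^1*3^1*5^1*1471^1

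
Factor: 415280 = 2^4*5^1*29^1*179^1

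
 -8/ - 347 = 8/347 = 0.02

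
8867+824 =9691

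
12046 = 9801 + 2245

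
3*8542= 25626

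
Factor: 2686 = 2^1 * 17^1*79^1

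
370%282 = 88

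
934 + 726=1660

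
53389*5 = 266945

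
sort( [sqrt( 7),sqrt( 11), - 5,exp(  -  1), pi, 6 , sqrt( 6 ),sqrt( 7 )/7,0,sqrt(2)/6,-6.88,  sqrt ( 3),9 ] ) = [ - 6.88, - 5,0,sqrt( 2 ) /6 , exp( - 1),sqrt( 7)/7, sqrt( 3 ), sqrt(6),sqrt( 7 ), pi,  sqrt(11), 6 , 9]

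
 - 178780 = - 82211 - 96569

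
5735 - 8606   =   - 2871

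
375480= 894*420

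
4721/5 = 4721/5=944.20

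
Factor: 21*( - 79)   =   - 3^1 *7^1*79^1 = - 1659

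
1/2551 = 1/2551 = 0.00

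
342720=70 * 4896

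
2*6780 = 13560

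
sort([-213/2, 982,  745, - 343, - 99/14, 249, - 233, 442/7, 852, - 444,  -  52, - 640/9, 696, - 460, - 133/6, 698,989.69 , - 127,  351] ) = [ - 460, - 444, - 343, - 233, - 127, - 213/2, - 640/9,- 52, - 133/6, - 99/14, 442/7,  249, 351, 696,698 , 745, 852, 982,989.69]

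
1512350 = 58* 26075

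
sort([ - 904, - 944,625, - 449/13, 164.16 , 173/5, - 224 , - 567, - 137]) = [ - 944, - 904, - 567, - 224 , - 137, - 449/13,173/5,164.16, 625]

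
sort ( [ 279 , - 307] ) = [ - 307,279 ]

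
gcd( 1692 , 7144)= 188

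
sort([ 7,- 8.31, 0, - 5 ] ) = [ - 8.31, - 5,0,7] 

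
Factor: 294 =2^1*3^1*7^2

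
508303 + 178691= 686994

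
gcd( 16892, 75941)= 1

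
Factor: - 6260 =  - 2^2*5^1 *313^1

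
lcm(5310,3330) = 196470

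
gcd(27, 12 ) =3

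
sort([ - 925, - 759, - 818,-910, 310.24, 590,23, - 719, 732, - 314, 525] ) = [ - 925, - 910, - 818 , - 759,-719, - 314,  23, 310.24, 525 , 590,  732 ]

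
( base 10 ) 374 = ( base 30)CE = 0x176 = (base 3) 111212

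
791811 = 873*907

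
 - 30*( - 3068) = 92040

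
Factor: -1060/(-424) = 5/2 = 2^ ( - 1) *5^1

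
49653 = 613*81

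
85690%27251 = 3937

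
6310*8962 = 56550220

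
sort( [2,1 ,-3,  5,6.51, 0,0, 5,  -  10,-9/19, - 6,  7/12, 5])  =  [ - 10, - 6,- 3,-9/19, 0,0, 7/12, 1,2, 5, 5,5 , 6.51]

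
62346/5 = 12469 + 1/5  =  12469.20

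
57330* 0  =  0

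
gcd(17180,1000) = 20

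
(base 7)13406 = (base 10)3632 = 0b111000110000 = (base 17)C9B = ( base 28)4HK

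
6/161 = 6/161 = 0.04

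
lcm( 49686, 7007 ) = 546546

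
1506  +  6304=7810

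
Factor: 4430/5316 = 2^( - 1 )*3^( - 1)*5^1 = 5/6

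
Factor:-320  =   - 2^6*5^1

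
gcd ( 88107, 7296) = 3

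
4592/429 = 4592/429 = 10.70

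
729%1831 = 729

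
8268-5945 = 2323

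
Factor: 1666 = 2^1*7^2*17^1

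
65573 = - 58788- - 124361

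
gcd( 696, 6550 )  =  2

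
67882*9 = 610938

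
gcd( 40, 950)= 10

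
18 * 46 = 828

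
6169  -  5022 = 1147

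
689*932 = 642148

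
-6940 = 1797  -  8737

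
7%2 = 1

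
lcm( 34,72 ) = 1224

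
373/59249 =373/59249 = 0.01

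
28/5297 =28/5297 = 0.01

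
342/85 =4+ 2/85 = 4.02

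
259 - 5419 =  - 5160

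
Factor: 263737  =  263737^1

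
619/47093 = 619/47093 =0.01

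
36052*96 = 3460992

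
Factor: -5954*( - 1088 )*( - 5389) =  - 34909683328 = - 2^7*13^1*17^2*229^1*317^1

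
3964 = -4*( - 991) 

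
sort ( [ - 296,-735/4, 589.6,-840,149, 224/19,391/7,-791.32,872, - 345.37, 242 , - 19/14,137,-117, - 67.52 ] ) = [ - 840,  -  791.32,-345.37, - 296,- 735/4,-117,-67.52,-19/14,224/19, 391/7,137,149, 242,589.6,872 ] 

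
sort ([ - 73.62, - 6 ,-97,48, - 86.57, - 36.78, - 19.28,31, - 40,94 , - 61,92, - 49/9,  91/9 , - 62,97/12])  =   [ - 97, - 86.57, - 73.62, - 62, -61, - 40, - 36.78,-19.28, - 6, - 49/9, 97/12, 91/9,31,48,92,94 ] 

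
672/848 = 42/53=0.79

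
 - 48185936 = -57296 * 841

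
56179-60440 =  - 4261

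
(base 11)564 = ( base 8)1243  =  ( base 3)221000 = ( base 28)O3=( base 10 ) 675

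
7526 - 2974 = 4552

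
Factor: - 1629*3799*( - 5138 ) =2^1*3^2*7^1*29^1*131^1 * 181^1*367^1 = 31796877798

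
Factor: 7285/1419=3^( - 1)*5^1 * 11^( - 1 )*31^1 * 43^(-1)*47^1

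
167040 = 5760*29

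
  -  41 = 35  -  76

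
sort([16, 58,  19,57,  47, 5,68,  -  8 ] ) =[ - 8, 5 , 16, 19, 47,  57,58,68 ]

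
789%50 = 39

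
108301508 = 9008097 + 99293411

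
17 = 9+8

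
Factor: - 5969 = -47^1* 127^1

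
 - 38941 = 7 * (-5563)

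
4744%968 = 872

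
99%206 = 99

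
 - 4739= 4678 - 9417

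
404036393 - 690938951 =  - 286902558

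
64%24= 16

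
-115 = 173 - 288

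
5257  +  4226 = 9483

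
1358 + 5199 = 6557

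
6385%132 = 49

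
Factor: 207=3^2*23^1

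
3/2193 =1/731   =  0.00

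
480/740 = 24/37 = 0.65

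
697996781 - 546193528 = 151803253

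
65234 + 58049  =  123283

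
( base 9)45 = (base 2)101001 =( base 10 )41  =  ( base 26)1f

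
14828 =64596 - 49768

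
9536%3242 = 3052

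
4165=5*833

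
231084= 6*38514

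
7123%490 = 263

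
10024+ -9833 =191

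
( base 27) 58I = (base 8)7447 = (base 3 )12022200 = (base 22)807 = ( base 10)3879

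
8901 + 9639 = 18540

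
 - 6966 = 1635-8601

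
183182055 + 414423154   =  597605209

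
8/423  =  8/423 = 0.02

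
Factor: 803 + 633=2^2 * 359^1 =1436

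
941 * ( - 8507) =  -8005087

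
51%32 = 19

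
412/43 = 412/43 = 9.58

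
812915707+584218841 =1397134548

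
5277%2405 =467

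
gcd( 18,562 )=2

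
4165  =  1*4165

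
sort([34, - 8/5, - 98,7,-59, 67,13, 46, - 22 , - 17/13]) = [ - 98,-59, - 22 ,-8/5, - 17/13 , 7, 13,34,46 , 67]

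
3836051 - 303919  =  3532132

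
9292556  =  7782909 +1509647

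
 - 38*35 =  - 1330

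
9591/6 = 1598 + 1/2 = 1598.50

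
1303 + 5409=6712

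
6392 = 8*799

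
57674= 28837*2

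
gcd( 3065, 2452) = 613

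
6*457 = 2742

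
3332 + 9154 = 12486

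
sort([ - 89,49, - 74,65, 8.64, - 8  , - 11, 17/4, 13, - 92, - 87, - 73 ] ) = [- 92,-89, - 87, - 74,-73, - 11, - 8,17/4, 8.64, 13,  49,65 ] 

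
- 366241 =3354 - 369595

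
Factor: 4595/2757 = 3^( - 1 ) * 5^1= 5/3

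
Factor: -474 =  - 2^1*3^1*79^1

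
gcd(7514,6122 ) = 2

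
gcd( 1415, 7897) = 1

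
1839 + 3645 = 5484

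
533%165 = 38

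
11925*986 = 11758050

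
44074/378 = 116+113/189=116.60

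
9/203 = 9/203 = 0.04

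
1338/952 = 669/476 =1.41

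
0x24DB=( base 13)43aa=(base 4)2103123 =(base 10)9435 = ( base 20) 13BF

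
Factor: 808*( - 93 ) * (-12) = 901728= 2^5 *3^2 *31^1 * 101^1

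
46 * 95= 4370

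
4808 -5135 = -327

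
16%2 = 0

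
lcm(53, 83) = 4399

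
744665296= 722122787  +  22542509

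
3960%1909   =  142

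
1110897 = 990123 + 120774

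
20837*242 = 5042554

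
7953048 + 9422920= 17375968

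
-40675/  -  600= 1627/24 = 67.79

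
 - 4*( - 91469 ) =365876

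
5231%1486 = 773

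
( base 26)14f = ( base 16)31B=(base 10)795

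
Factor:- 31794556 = - 2^2*17^1 * 23^1 * 29^1*701^1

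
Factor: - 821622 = -2^1*3^1 *37^1*3701^1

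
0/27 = 0 = 0.00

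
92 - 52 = 40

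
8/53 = 8/53 = 0.15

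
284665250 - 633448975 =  - 348783725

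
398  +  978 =1376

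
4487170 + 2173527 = 6660697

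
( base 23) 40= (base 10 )92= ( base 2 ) 1011100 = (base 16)5C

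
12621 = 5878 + 6743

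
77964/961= 77964/961  =  81.13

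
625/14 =625/14 = 44.64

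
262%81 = 19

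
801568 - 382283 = 419285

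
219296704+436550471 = 655847175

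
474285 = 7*67755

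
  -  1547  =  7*( - 221)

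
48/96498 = 8/16083 = 0.00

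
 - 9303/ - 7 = 1329+0/1 =1329.00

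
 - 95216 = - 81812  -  13404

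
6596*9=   59364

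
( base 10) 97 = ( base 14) 6d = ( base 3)10121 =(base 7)166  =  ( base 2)1100001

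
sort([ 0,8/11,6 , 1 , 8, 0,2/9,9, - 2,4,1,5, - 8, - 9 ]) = [  -  9,  -  8, - 2,  0, 0,2/9, 8/11, 1,1,4,5,6,  8,9]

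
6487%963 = 709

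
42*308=12936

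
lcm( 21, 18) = 126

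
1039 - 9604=-8565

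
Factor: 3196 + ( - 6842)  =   - 3646 = - 2^1*1823^1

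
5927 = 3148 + 2779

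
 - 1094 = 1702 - 2796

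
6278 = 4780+1498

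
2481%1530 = 951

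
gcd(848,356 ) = 4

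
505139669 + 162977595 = 668117264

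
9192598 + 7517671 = 16710269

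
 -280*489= - 136920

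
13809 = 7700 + 6109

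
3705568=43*86176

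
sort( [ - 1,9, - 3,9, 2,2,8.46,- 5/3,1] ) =[ - 3, - 5/3, - 1, 1,2,2, 8.46,9,9]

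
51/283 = 51/283 = 0.18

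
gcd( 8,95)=1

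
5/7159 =5/7159=0.00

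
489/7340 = 489/7340 = 0.07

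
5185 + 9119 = 14304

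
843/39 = 21 + 8/13 = 21.62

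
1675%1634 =41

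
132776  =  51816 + 80960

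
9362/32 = 4681/16 = 292.56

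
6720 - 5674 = 1046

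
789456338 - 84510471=704945867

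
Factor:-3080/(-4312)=5/7 = 5^1*7^( - 1)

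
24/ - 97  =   - 1 +73/97 =-0.25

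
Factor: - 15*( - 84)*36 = 45360 = 2^4*3^4*5^1*7^1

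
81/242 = 81/242= 0.33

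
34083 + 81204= 115287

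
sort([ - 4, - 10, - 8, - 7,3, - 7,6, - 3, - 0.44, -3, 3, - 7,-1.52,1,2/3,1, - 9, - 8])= [ - 10, - 9,  -  8,-8, - 7, - 7, - 7 ,-4, - 3,  -  3, - 1.52 , - 0.44,2/3, 1,1,  3,3 , 6 ]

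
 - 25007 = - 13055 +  - 11952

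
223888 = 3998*56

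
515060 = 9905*52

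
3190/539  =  5 + 45/49=5.92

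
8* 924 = 7392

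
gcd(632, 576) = 8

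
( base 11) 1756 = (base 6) 14211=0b100010111111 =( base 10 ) 2239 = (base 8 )4277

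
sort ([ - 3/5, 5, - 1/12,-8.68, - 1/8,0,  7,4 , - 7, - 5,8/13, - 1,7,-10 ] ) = [ - 10, - 8.68, - 7, - 5, - 1, - 3/5, - 1/8, - 1/12,0, 8/13,4,5,7,7]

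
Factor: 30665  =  5^1*6133^1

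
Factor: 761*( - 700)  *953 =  - 2^2*5^2*7^1 *761^1*953^1 = -507663100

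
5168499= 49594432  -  44425933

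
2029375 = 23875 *85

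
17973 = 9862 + 8111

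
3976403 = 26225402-22248999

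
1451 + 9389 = 10840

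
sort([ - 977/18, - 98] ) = [ - 98, - 977/18]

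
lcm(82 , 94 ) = 3854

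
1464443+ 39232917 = 40697360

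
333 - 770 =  -437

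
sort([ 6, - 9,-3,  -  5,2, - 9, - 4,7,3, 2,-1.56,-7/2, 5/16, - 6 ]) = [ - 9, - 9,- 6, - 5, - 4,-7/2, - 3,  -  1.56, 5/16,2, 2, 3,6,7] 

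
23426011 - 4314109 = 19111902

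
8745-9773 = -1028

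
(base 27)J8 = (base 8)1011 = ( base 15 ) 24b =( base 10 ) 521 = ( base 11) 434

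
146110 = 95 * 1538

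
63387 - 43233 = 20154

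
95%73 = 22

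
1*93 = 93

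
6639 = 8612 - 1973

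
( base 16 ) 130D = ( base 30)5ch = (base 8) 11415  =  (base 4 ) 1030031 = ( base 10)4877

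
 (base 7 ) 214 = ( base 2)1101101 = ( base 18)61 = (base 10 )109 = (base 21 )54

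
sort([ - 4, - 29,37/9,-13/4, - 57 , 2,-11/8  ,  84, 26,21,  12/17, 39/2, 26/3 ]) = [ - 57, - 29, - 4, - 13/4, - 11/8,  12/17,2, 37/9, 26/3,39/2, 21, 26, 84] 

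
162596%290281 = 162596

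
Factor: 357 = 3^1*7^1*17^1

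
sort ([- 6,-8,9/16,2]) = [ -8, - 6 , 9/16, 2] 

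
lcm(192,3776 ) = 11328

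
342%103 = 33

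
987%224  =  91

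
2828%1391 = 46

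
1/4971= 1/4971 = 0.00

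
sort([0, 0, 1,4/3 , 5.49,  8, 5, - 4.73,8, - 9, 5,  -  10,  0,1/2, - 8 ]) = [ - 10, -9,-8, - 4.73,0, 0,  0,1/2, 1, 4/3, 5, 5, 5.49,8, 8]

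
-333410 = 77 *( - 4330 )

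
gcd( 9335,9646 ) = 1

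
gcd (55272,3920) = 392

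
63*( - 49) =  - 3087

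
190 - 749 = - 559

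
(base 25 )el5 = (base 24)G2G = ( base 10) 9280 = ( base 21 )100J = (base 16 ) 2440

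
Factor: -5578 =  - 2^1*2789^1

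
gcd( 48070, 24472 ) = 874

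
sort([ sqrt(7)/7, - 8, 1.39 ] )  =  [ - 8,  sqrt(7 )/7, 1.39 ] 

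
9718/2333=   4 + 386/2333 = 4.17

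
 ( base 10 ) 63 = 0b111111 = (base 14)47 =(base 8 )77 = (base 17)3c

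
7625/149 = 51 + 26/149 = 51.17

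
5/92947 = 5/92947= 0.00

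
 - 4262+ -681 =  - 4943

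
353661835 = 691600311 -337938476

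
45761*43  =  1967723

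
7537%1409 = 492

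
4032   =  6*672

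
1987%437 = 239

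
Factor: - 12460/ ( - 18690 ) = 2^1*3^( - 1 ) = 2/3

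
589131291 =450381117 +138750174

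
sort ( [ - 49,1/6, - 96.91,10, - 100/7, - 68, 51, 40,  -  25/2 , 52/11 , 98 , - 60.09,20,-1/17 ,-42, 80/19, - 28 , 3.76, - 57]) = [ - 96.91, - 68, - 60.09, - 57, - 49, - 42, - 28, - 100/7, - 25/2,- 1/17, 1/6, 3.76, 80/19,  52/11,10, 20, 40, 51,  98 ]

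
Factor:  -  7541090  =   - 2^1*5^1*754109^1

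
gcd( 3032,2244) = 4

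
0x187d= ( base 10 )6269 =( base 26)973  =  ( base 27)8g5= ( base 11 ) 478A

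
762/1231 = 762/1231 = 0.62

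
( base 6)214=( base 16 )52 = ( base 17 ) 4e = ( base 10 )82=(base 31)2k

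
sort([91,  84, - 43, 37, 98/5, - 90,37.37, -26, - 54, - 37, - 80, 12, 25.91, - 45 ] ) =[ - 90, - 80,  -  54,-45, - 43, - 37, - 26,12,98/5,25.91 , 37,37.37,84  ,  91 ]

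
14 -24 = - 10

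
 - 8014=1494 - 9508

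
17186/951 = 17186/951 = 18.07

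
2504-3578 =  - 1074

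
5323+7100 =12423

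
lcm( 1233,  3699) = 3699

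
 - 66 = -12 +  - 54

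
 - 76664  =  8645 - 85309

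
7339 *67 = 491713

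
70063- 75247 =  - 5184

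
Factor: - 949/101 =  - 13^1 *73^1*101^(  -  1 )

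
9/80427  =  3/26809 = 0.00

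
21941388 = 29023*756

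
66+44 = 110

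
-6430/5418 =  - 3215/2709 = - 1.19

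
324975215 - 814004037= - 489028822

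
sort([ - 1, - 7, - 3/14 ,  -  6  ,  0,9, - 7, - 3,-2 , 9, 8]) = [ - 7, - 7,-6 ,  -  3, - 2, - 1, - 3/14,0, 8, 9, 9 ] 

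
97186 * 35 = 3401510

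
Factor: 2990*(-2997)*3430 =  - 2^2 *3^4*5^2*7^3*13^1*23^1*37^1 = -  30736332900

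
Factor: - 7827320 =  - 2^3  *5^1*79^1 * 2477^1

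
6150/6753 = 2050/2251 = 0.91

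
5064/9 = 562 + 2/3 = 562.67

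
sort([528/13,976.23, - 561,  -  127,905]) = [ - 561, - 127,528/13,905 , 976.23]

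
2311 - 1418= 893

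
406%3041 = 406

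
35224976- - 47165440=82390416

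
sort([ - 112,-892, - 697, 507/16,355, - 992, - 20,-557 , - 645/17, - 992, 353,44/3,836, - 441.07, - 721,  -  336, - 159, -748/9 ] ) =[ - 992, - 992, -892, - 721, - 697 ,-557, - 441.07,- 336, - 159, - 112, - 748/9, - 645/17, - 20,44/3,507/16, 353, 355, 836]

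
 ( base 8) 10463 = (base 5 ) 120103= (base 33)41e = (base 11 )3343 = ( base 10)4403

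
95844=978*98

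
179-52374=-52195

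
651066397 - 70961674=580104723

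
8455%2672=439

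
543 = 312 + 231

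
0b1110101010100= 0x1d54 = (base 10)7508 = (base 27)A82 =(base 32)7ak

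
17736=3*5912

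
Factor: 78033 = 3^1*19^1  *  37^2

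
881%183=149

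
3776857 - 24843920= -21067063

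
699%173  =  7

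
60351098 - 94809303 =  - 34458205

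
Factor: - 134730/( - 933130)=27/187 =3^3* 11^( - 1) * 17^ ( - 1) 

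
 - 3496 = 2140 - 5636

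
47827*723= 34578921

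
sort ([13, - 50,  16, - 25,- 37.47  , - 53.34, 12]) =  [-53.34, - 50  ,  -  37.47  , - 25,  12, 13,16 ]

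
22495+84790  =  107285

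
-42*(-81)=3402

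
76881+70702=147583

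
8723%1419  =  209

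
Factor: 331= 331^1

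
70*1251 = 87570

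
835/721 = 835/721=   1.16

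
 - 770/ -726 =1 + 2/33 = 1.06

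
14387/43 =334  +  25/43 =334.58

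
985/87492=985/87492 = 0.01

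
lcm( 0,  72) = 0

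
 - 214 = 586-800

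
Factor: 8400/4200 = 2^1 = 2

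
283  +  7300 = 7583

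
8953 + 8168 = 17121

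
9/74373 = 3/24791 = 0.00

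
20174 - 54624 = -34450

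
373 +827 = 1200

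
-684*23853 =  - 16315452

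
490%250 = 240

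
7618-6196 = 1422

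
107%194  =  107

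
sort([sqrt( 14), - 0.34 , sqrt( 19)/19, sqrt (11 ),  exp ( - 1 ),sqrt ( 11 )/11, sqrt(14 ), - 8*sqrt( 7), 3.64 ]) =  [ - 8  *  sqrt(7 ), - 0.34, sqrt (19 ) /19, sqrt (11 ) /11,exp (-1 ),sqrt (11), 3.64,  sqrt(14 ), sqrt( 14)]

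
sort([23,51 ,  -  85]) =[ - 85,23, 51 ]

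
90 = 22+68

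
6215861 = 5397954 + 817907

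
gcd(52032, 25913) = 1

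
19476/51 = 6492/17 = 381.88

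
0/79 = 0  =  0.00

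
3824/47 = 81 + 17/47 = 81.36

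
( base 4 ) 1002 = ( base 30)26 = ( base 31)24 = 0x42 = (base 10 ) 66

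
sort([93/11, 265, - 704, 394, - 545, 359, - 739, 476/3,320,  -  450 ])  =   [ - 739,-704, - 545,-450,93/11, 476/3, 265, 320, 359, 394 ] 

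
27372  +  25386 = 52758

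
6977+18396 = 25373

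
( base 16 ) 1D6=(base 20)13A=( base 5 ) 3340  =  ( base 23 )KA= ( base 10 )470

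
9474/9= 3158/3 = 1052.67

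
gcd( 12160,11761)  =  19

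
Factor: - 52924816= - 2^4*7^1*472543^1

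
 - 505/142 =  - 4+63/142 = - 3.56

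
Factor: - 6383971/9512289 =  -  3^(  -  3) * 11^1*571^( - 1 )*617^( - 1)*580361^1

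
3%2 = 1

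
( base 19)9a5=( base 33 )35C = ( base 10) 3444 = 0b110101110100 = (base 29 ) 42m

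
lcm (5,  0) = 0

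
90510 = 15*6034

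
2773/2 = 2773/2 = 1386.50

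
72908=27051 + 45857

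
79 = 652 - 573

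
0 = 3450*0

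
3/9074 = 3/9074 = 0.00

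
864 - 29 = 835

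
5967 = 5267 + 700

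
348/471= 116/157 = 0.74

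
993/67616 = 993/67616 = 0.01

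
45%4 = 1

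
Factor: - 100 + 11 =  - 89^1 =- 89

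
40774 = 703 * 58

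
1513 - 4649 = - 3136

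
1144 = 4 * 286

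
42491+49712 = 92203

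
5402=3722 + 1680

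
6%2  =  0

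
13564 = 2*6782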